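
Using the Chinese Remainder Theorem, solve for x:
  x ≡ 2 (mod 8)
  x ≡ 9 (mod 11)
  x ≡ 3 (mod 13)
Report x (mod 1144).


Moduli 8, 11, 13 are pairwise coprime; by CRT there is a unique solution modulo M = 8 · 11 · 13 = 1144.
Solve pairwise, accumulating the modulus:
  Start with x ≡ 2 (mod 8).
  Combine with x ≡ 9 (mod 11): since gcd(8, 11) = 1, we get a unique residue mod 88.
    Write x = 2 + 8·t and substitute into x ≡ 9 (mod 11): 8·t ≡ 9 − 2 = 7 (mod 11).
    The inverse of 8 mod 11 is 7 (since 8·7 = 56 = 5·11 + 1), so t ≡ 7·7 = 49 ≡ 5 (mod 11).
    Then x = 2 + 8·5 = 42, valid modulo lcm(8, 11) = 88: x ≡ 42 (mod 88).
  Combine with x ≡ 3 (mod 13): since gcd(88, 13) = 1, we get a unique residue mod 1144.
    Write x = 42 + 88·t and substitute into x ≡ 3 (mod 13): 88·t ≡ 3 − 42 = -39 (mod 13).
    Reduce coefficients mod 13: 10·t ≡ 0 (mod 13).
    The inverse of 10 mod 13 is 4 (since 10·4 = 40 = 3·13 + 1), so t ≡ 4·0 = 0 ≡ 0 (mod 13).
    Then x = 42 + 88·0 = 42, valid modulo lcm(88, 13) = 1144: x ≡ 42 (mod 1144).
Verify: 42 mod 8 = 2 ✓, 42 mod 11 = 9 ✓, 42 mod 13 = 3 ✓.

x ≡ 42 (mod 1144).


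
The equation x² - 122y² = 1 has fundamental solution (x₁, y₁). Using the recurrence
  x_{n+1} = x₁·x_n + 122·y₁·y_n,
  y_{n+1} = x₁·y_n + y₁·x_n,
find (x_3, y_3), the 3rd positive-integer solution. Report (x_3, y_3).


Step 1: Find the fundamental solution (x₁, y₁) of x² - 122y² = 1.
  Expand √122 as a continued fraction. a₀ = ⌊√122⌋ = 11; iterate m_{k+1} = d_k·a_k − m_k, d_{k+1} = (122 − m_{k+1}²)/d_k, a_{k+1} = ⌊(a₀ + m_{k+1})/d_{k+1}⌋ (starting m₀ = 0, d₀ = 1), with convergents p_k = a_k·p_{k-1} + p_{k-2}, q_k = a_k·q_{k-1} + q_{k-2} (p₋₁ = 1, q₋₁ = 0):
  k = 0: a₀ = 11; p₀/q₀ = 11/1; p₀² − 122·q₀² = 121 − 122 = -1.
  k = 1: m = 11, d = 1, a = ⌊(11 + 11)/1⌋ = 22; p/q = (22·11 + 1)/(22·1 + 0) = 243/22; p² − 122·q² = 59049 − 59048 = 1.
  The first convergent with p² − 122·q² = 1 gives the fundamental solution (x₁, y₁) = (243, 22).
Step 2: Apply the recurrence (x_{n+1}, y_{n+1}) = (x₁x_n + 122y₁y_n, x₁y_n + y₁x_n) repeatedly.
  From (x_1, y_1) = (243, 22): x_2 = 243·243 + 122·22·22 = 118097; y_2 = 243·22 + 22·243 = 10692.
  From (x_2, y_2) = (118097, 10692): x_3 = 243·118097 + 122·22·10692 = 57394899; y_3 = 243·10692 + 22·118097 = 5196290.
Step 3: Verify x_3² - 122·y_3² = 3294174431220201 - 3294174431220200 = 1 (should be 1). ✓

(x_1, y_1) = (243, 22); (x_3, y_3) = (57394899, 5196290).


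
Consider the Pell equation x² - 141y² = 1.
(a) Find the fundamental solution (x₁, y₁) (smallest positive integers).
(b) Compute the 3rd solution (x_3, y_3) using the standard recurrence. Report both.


Step 1: Find the fundamental solution (x₁, y₁) of x² - 141y² = 1.
  Expand √141 as a continued fraction. a₀ = ⌊√141⌋ = 11; iterate m_{k+1} = d_k·a_k − m_k, d_{k+1} = (141 − m_{k+1}²)/d_k, a_{k+1} = ⌊(a₀ + m_{k+1})/d_{k+1}⌋ (starting m₀ = 0, d₀ = 1), with convergents p_k = a_k·p_{k-1} + p_{k-2}, q_k = a_k·q_{k-1} + q_{k-2} (p₋₁ = 1, q₋₁ = 0):
  k = 0: a₀ = 11; p₀/q₀ = 11/1; p₀² − 141·q₀² = 121 − 141 = -20.
  k = 1: m = 11, d = 20, a = ⌊(11 + 11)/20⌋ = 1; p/q = (1·11 + 1)/(1·1 + 0) = 12/1; p² − 141·q² = 144 − 141 = 3.
  k = 2: m = 9, d = 3, a = ⌊(11 + 9)/3⌋ = 6; p/q = (6·12 + 11)/(6·1 + 1) = 83/7; p² − 141·q² = 6889 − 6909 = -20.
  k = 3: m = 9, d = 20, a = ⌊(11 + 9)/20⌋ = 1; p/q = (1·83 + 12)/(1·7 + 1) = 95/8; p² − 141·q² = 9025 − 9024 = 1.
  The first convergent with p² − 141·q² = 1 gives the fundamental solution (x₁, y₁) = (95, 8).
Step 2: Apply the recurrence (x_{n+1}, y_{n+1}) = (x₁x_n + 141y₁y_n, x₁y_n + y₁x_n) repeatedly.
  From (x_1, y_1) = (95, 8): x_2 = 95·95 + 141·8·8 = 18049; y_2 = 95·8 + 8·95 = 1520.
  From (x_2, y_2) = (18049, 1520): x_3 = 95·18049 + 141·8·1520 = 3429215; y_3 = 95·1520 + 8·18049 = 288792.
Step 3: Verify x_3² - 141·y_3² = 11759515516225 - 11759515516224 = 1 (should be 1). ✓

(x_1, y_1) = (95, 8); (x_3, y_3) = (3429215, 288792).


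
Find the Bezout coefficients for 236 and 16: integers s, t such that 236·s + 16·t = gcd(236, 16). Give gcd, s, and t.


Euclidean algorithm on (236, 16) — divide until remainder is 0:
  236 = 14 · 16 + 12
  16 = 1 · 12 + 4
  12 = 3 · 4 + 0
gcd(236, 16) = 4.
Track Bezout coefficients alongside the remainders: start with r₀ = 236 = a·1 + b·0 (s = 1, t = 0) and r₁ = 16 = a·0 + b·1 (s = 0, t = 1); each new remainder r_{k+1} = r_{k-1} − q_k·r_k inherits s_{k+1} = s_{k-1} − q_k·s_k, t_{k+1} = t_{k-1} − q_k·t_k, so r_k = a·s_k + b·t_k at every step:
  q = 14: r = 12, s = 1 − 14·0 = 1, t = 0 − 14·1 = -14  (check: 236·1 + 16·(-14) = 12)
  q = 1: r = 4, s = 0 − 1·1 = -1, t = 1 − 1·(-14) = 15  (check: 236·(-1) + 16·15 = 4)
The row with r = 4 (the gcd) gives the Bezout coefficients s = -1, t = 15.
Result: 236 · (-1) + 16 · (15) = 4.

gcd(236, 16) = 4; s = -1, t = 15 (check: 236·(-1) + 16·15 = 4).


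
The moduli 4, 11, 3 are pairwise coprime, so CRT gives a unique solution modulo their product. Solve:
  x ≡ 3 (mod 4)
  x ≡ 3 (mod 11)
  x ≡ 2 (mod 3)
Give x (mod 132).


Moduli 4, 11, 3 are pairwise coprime; by CRT there is a unique solution modulo M = 4 · 11 · 3 = 132.
Solve pairwise, accumulating the modulus:
  Start with x ≡ 3 (mod 4).
  Combine with x ≡ 3 (mod 11): since gcd(4, 11) = 1, we get a unique residue mod 44.
    Write x = 3 + 4·t and substitute into x ≡ 3 (mod 11): 4·t ≡ 3 − 3 = 0 (mod 11).
    The inverse of 4 mod 11 is 3 (since 4·3 = 12 = 1·11 + 1), so t ≡ 3·0 = 0 ≡ 0 (mod 11).
    Then x = 3 + 4·0 = 3, valid modulo lcm(4, 11) = 44: x ≡ 3 (mod 44).
  Combine with x ≡ 2 (mod 3): since gcd(44, 3) = 1, we get a unique residue mod 132.
    Write x = 3 + 44·t and substitute into x ≡ 2 (mod 3): 44·t ≡ 2 − 3 = -1 (mod 3).
    Reduce coefficients mod 3: 2·t ≡ 2 (mod 3).
    The inverse of 2 mod 3 is 2 (since 2·2 = 4 = 1·3 + 1), so t ≡ 2·2 = 4 ≡ 1 (mod 3).
    Then x = 3 + 44·1 = 47, valid modulo lcm(44, 3) = 132: x ≡ 47 (mod 132).
Verify: 47 mod 4 = 3 ✓, 47 mod 11 = 3 ✓, 47 mod 3 = 2 ✓.

x ≡ 47 (mod 132).


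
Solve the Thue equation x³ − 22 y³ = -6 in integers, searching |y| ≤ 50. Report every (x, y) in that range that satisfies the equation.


The equation is x³ - 22y³ = -6. For fixed y, x³ = 22·y³ − 6, so a solution requires the RHS to be a perfect cube.
Strategy: iterate y from -50 to 50, compute RHS = 22·y³ − 6, and check whether it is a (positive or negative) perfect cube.
Check small values of y:
  y = 0: RHS = -6 is not a perfect cube.
  y = 1: RHS = 16 is not a perfect cube.
  y = -1: RHS = -28 is not a perfect cube.
  y = 2: RHS = 170 is not a perfect cube.
  y = -2: RHS = -182 is not a perfect cube.
  y = 3: RHS = 588 is not a perfect cube.
  y = -3: RHS = -600 is not a perfect cube.
Continuing, at y = 5: RHS = 2744 = (14)³ ⇒ x = 14 works.
Searching the remaining y in |y| ≤ 50 finds no further solutions.
Collected solutions: (14, 5).

Solutions (with |y| ≤ 50): (14, 5).


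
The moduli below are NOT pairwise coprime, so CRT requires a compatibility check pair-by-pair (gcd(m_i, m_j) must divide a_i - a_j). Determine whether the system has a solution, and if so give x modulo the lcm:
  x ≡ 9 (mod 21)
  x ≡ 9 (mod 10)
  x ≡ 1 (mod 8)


Moduli 21, 10, 8 are not pairwise coprime, so CRT works modulo lcm(m_i) when all pairwise compatibility conditions hold.
Pairwise compatibility: gcd(m_i, m_j) must divide a_i - a_j for every pair.
Merge one congruence at a time:
  Start: x ≡ 9 (mod 21).
  Combine with x ≡ 9 (mod 10): gcd(21, 10) = 1; 9 - 9 = 0, which IS divisible by 1, so compatible.
    Write x = 9 + 21·t and substitute into x ≡ 9 (mod 10): 21·t ≡ 9 − 9 = 0 (mod 10).
    Reduce coefficients mod 10: 1·t ≡ 0 (mod 10).
    So t ≡ 0 (mod 10).
    Then x = 9 + 21·0 = 9, valid modulo lcm(21, 10) = 210: x ≡ 9 (mod 210).
  Combine with x ≡ 1 (mod 8): gcd(210, 8) = 2; 1 - 9 = -8, which IS divisible by 2, so compatible.
    Write x = 9 + 210·t and substitute into x ≡ 1 (mod 8): 210·t ≡ 1 − 9 = -8 (mod 8).
    Divide the congruence (and modulus) by g = 2: 105·t ≡ -4 (mod 4).
    Reduce coefficients mod 4: 1·t ≡ 0 (mod 4).
    So t ≡ 0 (mod 4).
    Then x = 9 + 210·0 = 9, valid modulo lcm(210, 8) = 840: x ≡ 9 (mod 840).
Verify: 9 mod 21 = 9, 9 mod 10 = 9, 9 mod 8 = 1.

x ≡ 9 (mod 840).


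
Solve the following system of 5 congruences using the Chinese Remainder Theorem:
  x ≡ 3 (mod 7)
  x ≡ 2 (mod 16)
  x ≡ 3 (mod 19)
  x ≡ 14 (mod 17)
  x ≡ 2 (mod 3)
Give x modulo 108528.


Product of moduli M = 7 · 16 · 19 · 17 · 3 = 108528.
Merge one congruence at a time:
  Start: x ≡ 3 (mod 7).
  Combine with x ≡ 2 (mod 16); new modulus lcm = 112.
    Write x = 3 + 7·t and substitute into x ≡ 2 (mod 16): 7·t ≡ 2 − 3 = -1 (mod 16).
    Reduce coefficients mod 16: 7·t ≡ 15 (mod 16).
    The inverse of 7 mod 16 is 7 (since 7·7 = 49 = 3·16 + 1), so t ≡ 7·15 = 105 ≡ 9 (mod 16).
    Then x = 3 + 7·9 = 66, valid modulo lcm(7, 16) = 112: x ≡ 66 (mod 112).
  Combine with x ≡ 3 (mod 19); new modulus lcm = 2128.
    Write x = 66 + 112·t and substitute into x ≡ 3 (mod 19): 112·t ≡ 3 − 66 = -63 (mod 19).
    Reduce coefficients mod 19: 17·t ≡ 13 (mod 19).
    The inverse of 17 mod 19 is 9 (since 17·9 = 153 = 8·19 + 1), so t ≡ 9·13 = 117 ≡ 3 (mod 19).
    Then x = 66 + 112·3 = 402, valid modulo lcm(112, 19) = 2128: x ≡ 402 (mod 2128).
  Combine with x ≡ 14 (mod 17); new modulus lcm = 36176.
    Write x = 402 + 2128·t and substitute into x ≡ 14 (mod 17): 2128·t ≡ 14 − 402 = -388 (mod 17).
    Reduce coefficients mod 17: 3·t ≡ 3 (mod 17).
    The inverse of 3 mod 17 is 6 (since 3·6 = 18 = 1·17 + 1), so t ≡ 6·3 = 18 ≡ 1 (mod 17).
    Then x = 402 + 2128·1 = 2530, valid modulo lcm(2128, 17) = 36176: x ≡ 2530 (mod 36176).
  Combine with x ≡ 2 (mod 3); new modulus lcm = 108528.
    Write x = 2530 + 36176·t and substitute into x ≡ 2 (mod 3): 36176·t ≡ 2 − 2530 = -2528 (mod 3).
    Reduce coefficients mod 3: 2·t ≡ 1 (mod 3).
    The inverse of 2 mod 3 is 2 (since 2·2 = 4 = 1·3 + 1), so t ≡ 2·1 = 2 ≡ 2 (mod 3).
    Then x = 2530 + 36176·2 = 74882, valid modulo lcm(36176, 3) = 108528: x ≡ 74882 (mod 108528).
Verify against each original: 74882 mod 7 = 3, 74882 mod 16 = 2, 74882 mod 19 = 3, 74882 mod 17 = 14, 74882 mod 3 = 2.

x ≡ 74882 (mod 108528).


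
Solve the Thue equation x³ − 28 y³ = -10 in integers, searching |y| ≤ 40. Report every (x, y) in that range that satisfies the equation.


The equation is x³ - 28y³ = -10. For fixed y, x³ = 28·y³ − 10, so a solution requires the RHS to be a perfect cube.
Strategy: iterate y from -40 to 40, compute RHS = 28·y³ − 10, and check whether it is a (positive or negative) perfect cube.
Check small values of y:
  y = 0: RHS = -10 is not a perfect cube.
  y = 1: RHS = 18 is not a perfect cube.
  y = -1: RHS = -38 is not a perfect cube.
  y = 2: RHS = 214 is not a perfect cube.
  y = -2: RHS = -234 is not a perfect cube.
  y = 3: RHS = 746 is not a perfect cube.
  y = -3: RHS = -766 is not a perfect cube.
Continuing the search up to |y| = 40 finds no solutions either.
No (x, y) in the scanned range satisfies the equation.

No integer solutions with |y| ≤ 40.


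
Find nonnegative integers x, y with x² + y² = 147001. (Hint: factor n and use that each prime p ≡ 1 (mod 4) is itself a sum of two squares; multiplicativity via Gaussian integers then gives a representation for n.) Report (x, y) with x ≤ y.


Step 1: Factor n = 147001 = 29 · 37 · 137.
Step 2: Check the mod-4 condition on each prime factor: 29 ≡ 1 (mod 4), exponent 1; 37 ≡ 1 (mod 4), exponent 1; 137 ≡ 1 (mod 4), exponent 1.
All primes ≡ 3 (mod 4) appear to even exponent (or don't appear), so by the two-squares theorem n IS expressible as a sum of two squares.
Step 3: Build a representation. Here n = 29 · 37 · 137 is a product of primes ≡ 1 (mod 4). Each prime p ≡ 1 (mod 4) is itself a sum of two squares; find a² by testing p − a² for a perfect square:
  29: 29 − 1² = 28, 29 − 2² = 25 = 5² ⇒ 29 = 2² + 5².
  37: 37 − 1² = 36 = 6² ⇒ 37 = 1² + 6².
  137: 137 − 1² = 136, 137 − 2² = 133, 137 − 3² = 128, 137 − 4² = 121 = 11² ⇒ 137 = 4² + 11².
  Combine using the Brahmagupta–Fibonacci identity (a² + b²)(c² + d²) = (ac − bd)² + (ad + bc)² = (ac + bd)² + (ad − bc)²:
  29 · 37 = 1073: from (2² + 5²)(1² + 6²), take (2·1 − 5·6, 2·6 + 5·1) = (2 − 30, 12 + 5) = (-28, 17); dropping signs (only squares matter) gives (28, 17); check 28² + 17² = 784 + 289 = 1073 ✓.
  1073 · 137 = 147001: from (28² + 17²)(4² + 11²), take (28·4 − 17·11, 28·11 + 17·4) = (112 − 187, 308 + 68) = (-75, 376); dropping signs (only squares matter) gives (75, 376); check 75² + 376² = 5625 + 141376 = 147001 ✓.
Step 4: Order so x ≤ y and verify: 75² + 376² = 5625 + 141376 = 147001 = n. ✓

n = 147001 = 75² + 376² (one valid representation with x ≤ y).


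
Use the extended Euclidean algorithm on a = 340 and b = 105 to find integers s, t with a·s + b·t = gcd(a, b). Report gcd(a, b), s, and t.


Euclidean algorithm on (340, 105) — divide until remainder is 0:
  340 = 3 · 105 + 25
  105 = 4 · 25 + 5
  25 = 5 · 5 + 0
gcd(340, 105) = 5.
Track Bezout coefficients alongside the remainders: start with r₀ = 340 = a·1 + b·0 (s = 1, t = 0) and r₁ = 105 = a·0 + b·1 (s = 0, t = 1); each new remainder r_{k+1} = r_{k-1} − q_k·r_k inherits s_{k+1} = s_{k-1} − q_k·s_k, t_{k+1} = t_{k-1} − q_k·t_k, so r_k = a·s_k + b·t_k at every step:
  q = 3: r = 25, s = 1 − 3·0 = 1, t = 0 − 3·1 = -3  (check: 340·1 + 105·(-3) = 25)
  q = 4: r = 5, s = 0 − 4·1 = -4, t = 1 − 4·(-3) = 13  (check: 340·(-4) + 105·13 = 5)
The row with r = 5 (the gcd) gives the Bezout coefficients s = -4, t = 13.
Result: 340 · (-4) + 105 · (13) = 5.

gcd(340, 105) = 5; s = -4, t = 13 (check: 340·(-4) + 105·13 = 5).


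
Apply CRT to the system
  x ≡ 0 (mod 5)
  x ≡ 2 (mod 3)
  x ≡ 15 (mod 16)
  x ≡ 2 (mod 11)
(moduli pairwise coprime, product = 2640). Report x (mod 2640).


Product of moduli M = 5 · 3 · 16 · 11 = 2640.
Merge one congruence at a time:
  Start: x ≡ 0 (mod 5).
  Combine with x ≡ 2 (mod 3); new modulus lcm = 15.
    Write x = 0 + 5·t and substitute into x ≡ 2 (mod 3): 5·t ≡ 2 − 0 = 2 (mod 3).
    Reduce coefficients mod 3: 2·t ≡ 2 (mod 3).
    The inverse of 2 mod 3 is 2 (since 2·2 = 4 = 1·3 + 1), so t ≡ 2·2 = 4 ≡ 1 (mod 3).
    Then x = 0 + 5·1 = 5, valid modulo lcm(5, 3) = 15: x ≡ 5 (mod 15).
  Combine with x ≡ 15 (mod 16); new modulus lcm = 240.
    Write x = 5 + 15·t and substitute into x ≡ 15 (mod 16): 15·t ≡ 15 − 5 = 10 (mod 16).
    The inverse of 15 mod 16 is 15 (since 15·15 = 225 = 14·16 + 1), so t ≡ 15·10 = 150 ≡ 6 (mod 16).
    Then x = 5 + 15·6 = 95, valid modulo lcm(15, 16) = 240: x ≡ 95 (mod 240).
  Combine with x ≡ 2 (mod 11); new modulus lcm = 2640.
    Write x = 95 + 240·t and substitute into x ≡ 2 (mod 11): 240·t ≡ 2 − 95 = -93 (mod 11).
    Reduce coefficients mod 11: 9·t ≡ 6 (mod 11).
    The inverse of 9 mod 11 is 5 (since 9·5 = 45 = 4·11 + 1), so t ≡ 5·6 = 30 ≡ 8 (mod 11).
    Then x = 95 + 240·8 = 2015, valid modulo lcm(240, 11) = 2640: x ≡ 2015 (mod 2640).
Verify against each original: 2015 mod 5 = 0, 2015 mod 3 = 2, 2015 mod 16 = 15, 2015 mod 11 = 2.

x ≡ 2015 (mod 2640).


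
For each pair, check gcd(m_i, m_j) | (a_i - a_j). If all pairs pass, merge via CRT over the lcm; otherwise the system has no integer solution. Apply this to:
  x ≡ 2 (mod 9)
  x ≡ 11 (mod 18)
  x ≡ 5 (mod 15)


Moduli 9, 18, 15 are not pairwise coprime, so CRT works modulo lcm(m_i) when all pairwise compatibility conditions hold.
Pairwise compatibility: gcd(m_i, m_j) must divide a_i - a_j for every pair.
Merge one congruence at a time:
  Start: x ≡ 2 (mod 9).
  Combine with x ≡ 11 (mod 18): gcd(9, 18) = 9; 11 - 2 = 9, which IS divisible by 9, so compatible.
    Write x = 2 + 9·t and substitute into x ≡ 11 (mod 18): 9·t ≡ 11 − 2 = 9 (mod 18).
    Divide the congruence (and modulus) by g = 9: 1·t ≡ 1 (mod 2).
    So t ≡ 1 (mod 2).
    Then x = 2 + 9·1 = 11, valid modulo lcm(9, 18) = 18: x ≡ 11 (mod 18).
  Combine with x ≡ 5 (mod 15): gcd(18, 15) = 3; 5 - 11 = -6, which IS divisible by 3, so compatible.
    Write x = 11 + 18·t and substitute into x ≡ 5 (mod 15): 18·t ≡ 5 − 11 = -6 (mod 15).
    Divide the congruence (and modulus) by g = 3: 6·t ≡ -2 (mod 5).
    Reduce coefficients mod 5: 1·t ≡ 3 (mod 5).
    So t ≡ 3 (mod 5).
    Then x = 11 + 18·3 = 65, valid modulo lcm(18, 15) = 90: x ≡ 65 (mod 90).
Verify: 65 mod 9 = 2, 65 mod 18 = 11, 65 mod 15 = 5.

x ≡ 65 (mod 90).


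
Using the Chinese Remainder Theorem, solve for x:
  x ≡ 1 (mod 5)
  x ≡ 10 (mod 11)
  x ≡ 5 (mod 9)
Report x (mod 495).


Moduli 5, 11, 9 are pairwise coprime; by CRT there is a unique solution modulo M = 5 · 11 · 9 = 495.
Solve pairwise, accumulating the modulus:
  Start with x ≡ 1 (mod 5).
  Combine with x ≡ 10 (mod 11): since gcd(5, 11) = 1, we get a unique residue mod 55.
    Write x = 1 + 5·t and substitute into x ≡ 10 (mod 11): 5·t ≡ 10 − 1 = 9 (mod 11).
    The inverse of 5 mod 11 is 9 (since 5·9 = 45 = 4·11 + 1), so t ≡ 9·9 = 81 ≡ 4 (mod 11).
    Then x = 1 + 5·4 = 21, valid modulo lcm(5, 11) = 55: x ≡ 21 (mod 55).
  Combine with x ≡ 5 (mod 9): since gcd(55, 9) = 1, we get a unique residue mod 495.
    Write x = 21 + 55·t and substitute into x ≡ 5 (mod 9): 55·t ≡ 5 − 21 = -16 (mod 9).
    Reduce coefficients mod 9: 1·t ≡ 2 (mod 9).
    So t ≡ 2 (mod 9).
    Then x = 21 + 55·2 = 131, valid modulo lcm(55, 9) = 495: x ≡ 131 (mod 495).
Verify: 131 mod 5 = 1 ✓, 131 mod 11 = 10 ✓, 131 mod 9 = 5 ✓.

x ≡ 131 (mod 495).


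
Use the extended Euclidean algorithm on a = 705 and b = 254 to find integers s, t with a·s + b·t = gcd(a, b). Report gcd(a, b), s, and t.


Euclidean algorithm on (705, 254) — divide until remainder is 0:
  705 = 2 · 254 + 197
  254 = 1 · 197 + 57
  197 = 3 · 57 + 26
  57 = 2 · 26 + 5
  26 = 5 · 5 + 1
  5 = 5 · 1 + 0
gcd(705, 254) = 1.
Track Bezout coefficients alongside the remainders: start with r₀ = 705 = a·1 + b·0 (s = 1, t = 0) and r₁ = 254 = a·0 + b·1 (s = 0, t = 1); each new remainder r_{k+1} = r_{k-1} − q_k·r_k inherits s_{k+1} = s_{k-1} − q_k·s_k, t_{k+1} = t_{k-1} − q_k·t_k, so r_k = a·s_k + b·t_k at every step:
  q = 2: r = 197, s = 1 − 2·0 = 1, t = 0 − 2·1 = -2  (check: 705·1 + 254·(-2) = 197)
  q = 1: r = 57, s = 0 − 1·1 = -1, t = 1 − 1·(-2) = 3  (check: 705·(-1) + 254·3 = 57)
  q = 3: r = 26, s = 1 − 3·(-1) = 4, t = -2 − 3·3 = -11  (check: 705·4 + 254·(-11) = 26)
  q = 2: r = 5, s = -1 − 2·4 = -9, t = 3 − 2·(-11) = 25  (check: 705·(-9) + 254·25 = 5)
  q = 5: r = 1, s = 4 − 5·(-9) = 49, t = -11 − 5·25 = -136  (check: 705·49 + 254·(-136) = 1)
The row with r = 1 (the gcd) gives the Bezout coefficients s = 49, t = -136.
Result: 705 · (49) + 254 · (-136) = 1.

gcd(705, 254) = 1; s = 49, t = -136 (check: 705·49 + 254·(-136) = 1).


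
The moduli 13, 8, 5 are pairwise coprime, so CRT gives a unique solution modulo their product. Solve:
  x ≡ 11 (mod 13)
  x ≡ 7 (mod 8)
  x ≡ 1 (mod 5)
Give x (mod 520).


Moduli 13, 8, 5 are pairwise coprime; by CRT there is a unique solution modulo M = 13 · 8 · 5 = 520.
Solve pairwise, accumulating the modulus:
  Start with x ≡ 11 (mod 13).
  Combine with x ≡ 7 (mod 8): since gcd(13, 8) = 1, we get a unique residue mod 104.
    Write x = 11 + 13·t and substitute into x ≡ 7 (mod 8): 13·t ≡ 7 − 11 = -4 (mod 8).
    Reduce coefficients mod 8: 5·t ≡ 4 (mod 8).
    The inverse of 5 mod 8 is 5 (since 5·5 = 25 = 3·8 + 1), so t ≡ 5·4 = 20 ≡ 4 (mod 8).
    Then x = 11 + 13·4 = 63, valid modulo lcm(13, 8) = 104: x ≡ 63 (mod 104).
  Combine with x ≡ 1 (mod 5): since gcd(104, 5) = 1, we get a unique residue mod 520.
    Write x = 63 + 104·t and substitute into x ≡ 1 (mod 5): 104·t ≡ 1 − 63 = -62 (mod 5).
    Reduce coefficients mod 5: 4·t ≡ 3 (mod 5).
    The inverse of 4 mod 5 is 4 (since 4·4 = 16 = 3·5 + 1), so t ≡ 4·3 = 12 ≡ 2 (mod 5).
    Then x = 63 + 104·2 = 271, valid modulo lcm(104, 5) = 520: x ≡ 271 (mod 520).
Verify: 271 mod 13 = 11 ✓, 271 mod 8 = 7 ✓, 271 mod 5 = 1 ✓.

x ≡ 271 (mod 520).


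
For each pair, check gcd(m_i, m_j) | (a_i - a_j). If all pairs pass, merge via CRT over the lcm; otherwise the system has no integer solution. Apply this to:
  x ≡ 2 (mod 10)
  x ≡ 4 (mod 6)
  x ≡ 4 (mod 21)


Moduli 10, 6, 21 are not pairwise coprime, so CRT works modulo lcm(m_i) when all pairwise compatibility conditions hold.
Pairwise compatibility: gcd(m_i, m_j) must divide a_i - a_j for every pair.
Merge one congruence at a time:
  Start: x ≡ 2 (mod 10).
  Combine with x ≡ 4 (mod 6): gcd(10, 6) = 2; 4 - 2 = 2, which IS divisible by 2, so compatible.
    Write x = 2 + 10·t and substitute into x ≡ 4 (mod 6): 10·t ≡ 4 − 2 = 2 (mod 6).
    Divide the congruence (and modulus) by g = 2: 5·t ≡ 1 (mod 3).
    Reduce coefficients mod 3: 2·t ≡ 1 (mod 3).
    The inverse of 2 mod 3 is 2 (since 2·2 = 4 = 1·3 + 1), so t ≡ 2·1 = 2 ≡ 2 (mod 3).
    Then x = 2 + 10·2 = 22, valid modulo lcm(10, 6) = 30: x ≡ 22 (mod 30).
  Combine with x ≡ 4 (mod 21): gcd(30, 21) = 3; 4 - 22 = -18, which IS divisible by 3, so compatible.
    Write x = 22 + 30·t and substitute into x ≡ 4 (mod 21): 30·t ≡ 4 − 22 = -18 (mod 21).
    Divide the congruence (and modulus) by g = 3: 10·t ≡ -6 (mod 7).
    Reduce coefficients mod 7: 3·t ≡ 1 (mod 7).
    The inverse of 3 mod 7 is 5 (since 3·5 = 15 = 2·7 + 1), so t ≡ 5·1 = 5 ≡ 5 (mod 7).
    Then x = 22 + 30·5 = 172, valid modulo lcm(30, 21) = 210: x ≡ 172 (mod 210).
Verify: 172 mod 10 = 2, 172 mod 6 = 4, 172 mod 21 = 4.

x ≡ 172 (mod 210).


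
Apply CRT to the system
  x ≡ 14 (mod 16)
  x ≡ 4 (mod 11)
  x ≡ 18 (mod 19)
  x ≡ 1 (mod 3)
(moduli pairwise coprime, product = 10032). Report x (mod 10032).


Product of moduli M = 16 · 11 · 19 · 3 = 10032.
Merge one congruence at a time:
  Start: x ≡ 14 (mod 16).
  Combine with x ≡ 4 (mod 11); new modulus lcm = 176.
    Write x = 14 + 16·t and substitute into x ≡ 4 (mod 11): 16·t ≡ 4 − 14 = -10 (mod 11).
    Reduce coefficients mod 11: 5·t ≡ 1 (mod 11).
    The inverse of 5 mod 11 is 9 (since 5·9 = 45 = 4·11 + 1), so t ≡ 9·1 = 9 ≡ 9 (mod 11).
    Then x = 14 + 16·9 = 158, valid modulo lcm(16, 11) = 176: x ≡ 158 (mod 176).
  Combine with x ≡ 18 (mod 19); new modulus lcm = 3344.
    Write x = 158 + 176·t and substitute into x ≡ 18 (mod 19): 176·t ≡ 18 − 158 = -140 (mod 19).
    Reduce coefficients mod 19: 5·t ≡ 12 (mod 19).
    The inverse of 5 mod 19 is 4 (since 5·4 = 20 = 1·19 + 1), so t ≡ 4·12 = 48 ≡ 10 (mod 19).
    Then x = 158 + 176·10 = 1918, valid modulo lcm(176, 19) = 3344: x ≡ 1918 (mod 3344).
  Combine with x ≡ 1 (mod 3); new modulus lcm = 10032.
    Write x = 1918 + 3344·t and substitute into x ≡ 1 (mod 3): 3344·t ≡ 1 − 1918 = -1917 (mod 3).
    Reduce coefficients mod 3: 2·t ≡ 0 (mod 3).
    The inverse of 2 mod 3 is 2 (since 2·2 = 4 = 1·3 + 1), so t ≡ 2·0 = 0 ≡ 0 (mod 3).
    Then x = 1918 + 3344·0 = 1918, valid modulo lcm(3344, 3) = 10032: x ≡ 1918 (mod 10032).
Verify against each original: 1918 mod 16 = 14, 1918 mod 11 = 4, 1918 mod 19 = 18, 1918 mod 3 = 1.

x ≡ 1918 (mod 10032).


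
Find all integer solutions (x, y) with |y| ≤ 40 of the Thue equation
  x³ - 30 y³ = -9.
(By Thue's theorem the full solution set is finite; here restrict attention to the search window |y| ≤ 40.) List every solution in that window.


The equation is x³ - 30y³ = -9. For fixed y, x³ = 30·y³ − 9, so a solution requires the RHS to be a perfect cube.
Strategy: iterate y from -40 to 40, compute RHS = 30·y³ − 9, and check whether it is a (positive or negative) perfect cube.
Check small values of y:
  y = 0: RHS = -9 is not a perfect cube.
  y = 1: RHS = 21 is not a perfect cube.
  y = -1: RHS = -39 is not a perfect cube.
  y = 2: RHS = 231 is not a perfect cube.
  y = -2: RHS = -249 is not a perfect cube.
  y = 3: RHS = 801 is not a perfect cube.
  y = -3: RHS = -819 is not a perfect cube.
Continuing the search up to |y| = 40 finds no solutions either.
No (x, y) in the scanned range satisfies the equation.

No integer solutions with |y| ≤ 40.


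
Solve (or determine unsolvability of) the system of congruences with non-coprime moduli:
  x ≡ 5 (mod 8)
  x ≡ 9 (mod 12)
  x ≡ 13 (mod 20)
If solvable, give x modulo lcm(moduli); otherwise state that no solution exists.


Moduli 8, 12, 20 are not pairwise coprime, so CRT works modulo lcm(m_i) when all pairwise compatibility conditions hold.
Pairwise compatibility: gcd(m_i, m_j) must divide a_i - a_j for every pair.
Merge one congruence at a time:
  Start: x ≡ 5 (mod 8).
  Combine with x ≡ 9 (mod 12): gcd(8, 12) = 4; 9 - 5 = 4, which IS divisible by 4, so compatible.
    Write x = 5 + 8·t and substitute into x ≡ 9 (mod 12): 8·t ≡ 9 − 5 = 4 (mod 12).
    Divide the congruence (and modulus) by g = 4: 2·t ≡ 1 (mod 3).
    The inverse of 2 mod 3 is 2 (since 2·2 = 4 = 1·3 + 1), so t ≡ 2·1 = 2 ≡ 2 (mod 3).
    Then x = 5 + 8·2 = 21, valid modulo lcm(8, 12) = 24: x ≡ 21 (mod 24).
  Combine with x ≡ 13 (mod 20): gcd(24, 20) = 4; 13 - 21 = -8, which IS divisible by 4, so compatible.
    Write x = 21 + 24·t and substitute into x ≡ 13 (mod 20): 24·t ≡ 13 − 21 = -8 (mod 20).
    Divide the congruence (and modulus) by g = 4: 6·t ≡ -2 (mod 5).
    Reduce coefficients mod 5: 1·t ≡ 3 (mod 5).
    So t ≡ 3 (mod 5).
    Then x = 21 + 24·3 = 93, valid modulo lcm(24, 20) = 120: x ≡ 93 (mod 120).
Verify: 93 mod 8 = 5, 93 mod 12 = 9, 93 mod 20 = 13.

x ≡ 93 (mod 120).


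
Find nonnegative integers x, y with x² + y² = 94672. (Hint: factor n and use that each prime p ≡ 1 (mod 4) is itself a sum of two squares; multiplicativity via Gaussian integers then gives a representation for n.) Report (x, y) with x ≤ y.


Step 1: Factor n = 94672 = 2^4 · 61 · 97.
Step 2: Check the mod-4 condition on each prime factor: 2 = 2 (special); 61 ≡ 1 (mod 4), exponent 1; 97 ≡ 1 (mod 4), exponent 1.
All primes ≡ 3 (mod 4) appear to even exponent (or don't appear), so by the two-squares theorem n IS expressible as a sum of two squares.
Step 3: Build a representation. Group n = k² · m with k = 4 and m = 61 · 97 = 5917 (a product of primes ≡ 1 (mod 4)); a representation of m scales to one of n via (k·x)² + (k·y)² = k²(x² + y²). Each prime p ≡ 1 (mod 4) is itself a sum of two squares; find a² by testing p − a² for a perfect square:
  61: 61 − 1² = 60, 61 − 2² = 57, 61 − 3² = 52, 61 − 4² = 45, 61 − 5² = 36 = 6² ⇒ 61 = 5² + 6².
  97: 97 − 1² = 96, 97 − 2² = 93, 97 − 3² = 88, 97 − 4² = 81 = 9² ⇒ 97 = 4² + 9².
  Combine using the Brahmagupta–Fibonacci identity (a² + b²)(c² + d²) = (ac − bd)² + (ad + bc)² = (ac + bd)² + (ad − bc)²:
  61 · 97 = 5917: from (5² + 6²)(4² + 9²), take (5·4 − 6·9, 5·9 + 6·4) = (20 − 54, 45 + 24) = (-34, 69); dropping signs (only squares matter) gives (34, 69); check 34² + 69² = 1156 + 4761 = 5917 ✓.
  Scale by k = 4: (4·34, 4·69) = (136, 276).
Step 4: Order so x ≤ y and verify: 136² + 276² = 18496 + 76176 = 94672 = n. ✓

n = 94672 = 136² + 276² (one valid representation with x ≤ y).


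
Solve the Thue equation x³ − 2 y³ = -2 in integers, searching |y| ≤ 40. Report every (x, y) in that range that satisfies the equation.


The equation is x³ - 2y³ = -2. For fixed y, x³ = 2·y³ − 2, so a solution requires the RHS to be a perfect cube.
Strategy: iterate y from -40 to 40, compute RHS = 2·y³ − 2, and check whether it is a (positive or negative) perfect cube.
Check small values of y:
  y = 0: RHS = -2 is not a perfect cube.
  y = 1: RHS = 0 = (0)³ ⇒ x = 0 works.
  y = -1: RHS = -4 is not a perfect cube.
  y = 2: RHS = 14 is not a perfect cube.
  y = -2: RHS = -18 is not a perfect cube.
  y = 3: RHS = 52 is not a perfect cube.
  y = -3: RHS = -56 is not a perfect cube.
Continuing the search up to |y| = 40 finds no further solutions beyond those listed.
Collected solutions: (0, 1).

Solutions (with |y| ≤ 40): (0, 1).


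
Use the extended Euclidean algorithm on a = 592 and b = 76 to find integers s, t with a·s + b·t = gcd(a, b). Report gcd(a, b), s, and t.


Euclidean algorithm on (592, 76) — divide until remainder is 0:
  592 = 7 · 76 + 60
  76 = 1 · 60 + 16
  60 = 3 · 16 + 12
  16 = 1 · 12 + 4
  12 = 3 · 4 + 0
gcd(592, 76) = 4.
Track Bezout coefficients alongside the remainders: start with r₀ = 592 = a·1 + b·0 (s = 1, t = 0) and r₁ = 76 = a·0 + b·1 (s = 0, t = 1); each new remainder r_{k+1} = r_{k-1} − q_k·r_k inherits s_{k+1} = s_{k-1} − q_k·s_k, t_{k+1} = t_{k-1} − q_k·t_k, so r_k = a·s_k + b·t_k at every step:
  q = 7: r = 60, s = 1 − 7·0 = 1, t = 0 − 7·1 = -7  (check: 592·1 + 76·(-7) = 60)
  q = 1: r = 16, s = 0 − 1·1 = -1, t = 1 − 1·(-7) = 8  (check: 592·(-1) + 76·8 = 16)
  q = 3: r = 12, s = 1 − 3·(-1) = 4, t = -7 − 3·8 = -31  (check: 592·4 + 76·(-31) = 12)
  q = 1: r = 4, s = -1 − 1·4 = -5, t = 8 − 1·(-31) = 39  (check: 592·(-5) + 76·39 = 4)
The row with r = 4 (the gcd) gives the Bezout coefficients s = -5, t = 39.
Result: 592 · (-5) + 76 · (39) = 4.

gcd(592, 76) = 4; s = -5, t = 39 (check: 592·(-5) + 76·39 = 4).


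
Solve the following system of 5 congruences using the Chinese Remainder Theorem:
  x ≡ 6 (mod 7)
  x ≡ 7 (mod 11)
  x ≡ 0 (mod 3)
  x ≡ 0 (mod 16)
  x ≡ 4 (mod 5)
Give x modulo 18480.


Product of moduli M = 7 · 11 · 3 · 16 · 5 = 18480.
Merge one congruence at a time:
  Start: x ≡ 6 (mod 7).
  Combine with x ≡ 7 (mod 11); new modulus lcm = 77.
    Write x = 6 + 7·t and substitute into x ≡ 7 (mod 11): 7·t ≡ 7 − 6 = 1 (mod 11).
    The inverse of 7 mod 11 is 8 (since 7·8 = 56 = 5·11 + 1), so t ≡ 8·1 = 8 ≡ 8 (mod 11).
    Then x = 6 + 7·8 = 62, valid modulo lcm(7, 11) = 77: x ≡ 62 (mod 77).
  Combine with x ≡ 0 (mod 3); new modulus lcm = 231.
    Write x = 62 + 77·t and substitute into x ≡ 0 (mod 3): 77·t ≡ 0 − 62 = -62 (mod 3).
    Reduce coefficients mod 3: 2·t ≡ 1 (mod 3).
    The inverse of 2 mod 3 is 2 (since 2·2 = 4 = 1·3 + 1), so t ≡ 2·1 = 2 ≡ 2 (mod 3).
    Then x = 62 + 77·2 = 216, valid modulo lcm(77, 3) = 231: x ≡ 216 (mod 231).
  Combine with x ≡ 0 (mod 16); new modulus lcm = 3696.
    Write x = 216 + 231·t and substitute into x ≡ 0 (mod 16): 231·t ≡ 0 − 216 = -216 (mod 16).
    Reduce coefficients mod 16: 7·t ≡ 8 (mod 16).
    The inverse of 7 mod 16 is 7 (since 7·7 = 49 = 3·16 + 1), so t ≡ 7·8 = 56 ≡ 8 (mod 16).
    Then x = 216 + 231·8 = 2064, valid modulo lcm(231, 16) = 3696: x ≡ 2064 (mod 3696).
  Combine with x ≡ 4 (mod 5); new modulus lcm = 18480.
    Write x = 2064 + 3696·t and substitute into x ≡ 4 (mod 5): 3696·t ≡ 4 − 2064 = -2060 (mod 5).
    Reduce coefficients mod 5: 1·t ≡ 0 (mod 5).
    So t ≡ 0 (mod 5).
    Then x = 2064 + 3696·0 = 2064, valid modulo lcm(3696, 5) = 18480: x ≡ 2064 (mod 18480).
Verify against each original: 2064 mod 7 = 6, 2064 mod 11 = 7, 2064 mod 3 = 0, 2064 mod 16 = 0, 2064 mod 5 = 4.

x ≡ 2064 (mod 18480).


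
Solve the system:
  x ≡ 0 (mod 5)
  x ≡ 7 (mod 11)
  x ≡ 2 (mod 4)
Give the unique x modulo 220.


Moduli 5, 11, 4 are pairwise coprime; by CRT there is a unique solution modulo M = 5 · 11 · 4 = 220.
Solve pairwise, accumulating the modulus:
  Start with x ≡ 0 (mod 5).
  Combine with x ≡ 7 (mod 11): since gcd(5, 11) = 1, we get a unique residue mod 55.
    Write x = 0 + 5·t and substitute into x ≡ 7 (mod 11): 5·t ≡ 7 − 0 = 7 (mod 11).
    The inverse of 5 mod 11 is 9 (since 5·9 = 45 = 4·11 + 1), so t ≡ 9·7 = 63 ≡ 8 (mod 11).
    Then x = 0 + 5·8 = 40, valid modulo lcm(5, 11) = 55: x ≡ 40 (mod 55).
  Combine with x ≡ 2 (mod 4): since gcd(55, 4) = 1, we get a unique residue mod 220.
    Write x = 40 + 55·t and substitute into x ≡ 2 (mod 4): 55·t ≡ 2 − 40 = -38 (mod 4).
    Reduce coefficients mod 4: 3·t ≡ 2 (mod 4).
    The inverse of 3 mod 4 is 3 (since 3·3 = 9 = 2·4 + 1), so t ≡ 3·2 = 6 ≡ 2 (mod 4).
    Then x = 40 + 55·2 = 150, valid modulo lcm(55, 4) = 220: x ≡ 150 (mod 220).
Verify: 150 mod 5 = 0 ✓, 150 mod 11 = 7 ✓, 150 mod 4 = 2 ✓.

x ≡ 150 (mod 220).


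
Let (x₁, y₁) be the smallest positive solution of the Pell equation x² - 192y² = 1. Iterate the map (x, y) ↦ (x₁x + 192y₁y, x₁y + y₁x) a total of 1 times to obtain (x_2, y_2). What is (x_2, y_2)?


Step 1: Find the fundamental solution (x₁, y₁) of x² - 192y² = 1.
  Expand √192 as a continued fraction. a₀ = ⌊√192⌋ = 13; iterate m_{k+1} = d_k·a_k − m_k, d_{k+1} = (192 − m_{k+1}²)/d_k, a_{k+1} = ⌊(a₀ + m_{k+1})/d_{k+1}⌋ (starting m₀ = 0, d₀ = 1), with convergents p_k = a_k·p_{k-1} + p_{k-2}, q_k = a_k·q_{k-1} + q_{k-2} (p₋₁ = 1, q₋₁ = 0):
  k = 0: a₀ = 13; p₀/q₀ = 13/1; p₀² − 192·q₀² = 169 − 192 = -23.
  k = 1: m = 13, d = 23, a = ⌊(13 + 13)/23⌋ = 1; p/q = (1·13 + 1)/(1·1 + 0) = 14/1; p² − 192·q² = 196 − 192 = 4.
  k = 2: m = 10, d = 4, a = ⌊(13 + 10)/4⌋ = 5; p/q = (5·14 + 13)/(5·1 + 1) = 83/6; p² − 192·q² = 6889 − 6912 = -23.
  k = 3: m = 10, d = 23, a = ⌊(13 + 10)/23⌋ = 1; p/q = (1·83 + 14)/(1·6 + 1) = 97/7; p² − 192·q² = 9409 − 9408 = 1.
  The first convergent with p² − 192·q² = 1 gives the fundamental solution (x₁, y₁) = (97, 7).
Step 2: Apply the recurrence (x_{n+1}, y_{n+1}) = (x₁x_n + 192y₁y_n, x₁y_n + y₁x_n) repeatedly.
  From (x_1, y_1) = (97, 7): x_2 = 97·97 + 192·7·7 = 18817; y_2 = 97·7 + 7·97 = 1358.
Step 3: Verify x_2² - 192·y_2² = 354079489 - 354079488 = 1 (should be 1). ✓

(x_1, y_1) = (97, 7); (x_2, y_2) = (18817, 1358).


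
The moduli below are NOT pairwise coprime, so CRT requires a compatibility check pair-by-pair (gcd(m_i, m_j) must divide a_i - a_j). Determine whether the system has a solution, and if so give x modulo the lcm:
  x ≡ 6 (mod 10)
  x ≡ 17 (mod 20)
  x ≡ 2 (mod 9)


Moduli 10, 20, 9 are not pairwise coprime, so CRT works modulo lcm(m_i) when all pairwise compatibility conditions hold.
Pairwise compatibility: gcd(m_i, m_j) must divide a_i - a_j for every pair.
Merge one congruence at a time:
  Start: x ≡ 6 (mod 10).
  Combine with x ≡ 17 (mod 20): gcd(10, 20) = 10, and 17 - 6 = 11 is NOT divisible by 10.
    ⇒ system is inconsistent (no integer solution).

No solution (the system is inconsistent).


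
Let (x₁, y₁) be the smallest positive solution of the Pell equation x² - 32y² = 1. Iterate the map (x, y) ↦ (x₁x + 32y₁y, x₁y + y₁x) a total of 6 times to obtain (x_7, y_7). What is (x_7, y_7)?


Step 1: Find the fundamental solution (x₁, y₁) of x² - 32y² = 1.
  Expand √32 as a continued fraction. a₀ = ⌊√32⌋ = 5; iterate m_{k+1} = d_k·a_k − m_k, d_{k+1} = (32 − m_{k+1}²)/d_k, a_{k+1} = ⌊(a₀ + m_{k+1})/d_{k+1}⌋ (starting m₀ = 0, d₀ = 1), with convergents p_k = a_k·p_{k-1} + p_{k-2}, q_k = a_k·q_{k-1} + q_{k-2} (p₋₁ = 1, q₋₁ = 0):
  k = 0: a₀ = 5; p₀/q₀ = 5/1; p₀² − 32·q₀² = 25 − 32 = -7.
  k = 1: m = 5, d = 7, a = ⌊(5 + 5)/7⌋ = 1; p/q = (1·5 + 1)/(1·1 + 0) = 6/1; p² − 32·q² = 36 − 32 = 4.
  k = 2: m = 2, d = 4, a = ⌊(5 + 2)/4⌋ = 1; p/q = (1·6 + 5)/(1·1 + 1) = 11/2; p² − 32·q² = 121 − 128 = -7.
  k = 3: m = 2, d = 7, a = ⌊(5 + 2)/7⌋ = 1; p/q = (1·11 + 6)/(1·2 + 1) = 17/3; p² − 32·q² = 289 − 288 = 1.
  The first convergent with p² − 32·q² = 1 gives the fundamental solution (x₁, y₁) = (17, 3).
Step 2: Apply the recurrence (x_{n+1}, y_{n+1}) = (x₁x_n + 32y₁y_n, x₁y_n + y₁x_n) repeatedly.
  From (x_1, y_1) = (17, 3): x_2 = 17·17 + 32·3·3 = 577; y_2 = 17·3 + 3·17 = 102.
  From (x_2, y_2) = (577, 102): x_3 = 17·577 + 32·3·102 = 19601; y_3 = 17·102 + 3·577 = 3465.
  From (x_3, y_3) = (19601, 3465): x_4 = 17·19601 + 32·3·3465 = 665857; y_4 = 17·3465 + 3·19601 = 117708.
  From (x_4, y_4) = (665857, 117708): x_5 = 17·665857 + 32·3·117708 = 22619537; y_5 = 17·117708 + 3·665857 = 3998607.
  From (x_5, y_5) = (22619537, 3998607): x_6 = 17·22619537 + 32·3·3998607 = 768398401; y_6 = 17·3998607 + 3·22619537 = 135834930.
  From (x_6, y_6) = (768398401, 135834930): x_7 = 17·768398401 + 32·3·135834930 = 26102926097; y_7 = 17·135834930 + 3·768398401 = 4614389013.
Step 3: Verify x_7² - 32·y_7² = 681362750825443653409 - 681362750825443653408 = 1 (should be 1). ✓

(x_1, y_1) = (17, 3); (x_7, y_7) = (26102926097, 4614389013).


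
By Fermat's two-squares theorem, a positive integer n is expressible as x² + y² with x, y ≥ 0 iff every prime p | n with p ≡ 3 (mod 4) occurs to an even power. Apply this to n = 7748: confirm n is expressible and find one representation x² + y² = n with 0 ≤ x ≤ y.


Step 1: Factor n = 7748 = 2^2 · 13 · 149.
Step 2: Check the mod-4 condition on each prime factor: 2 = 2 (special); 13 ≡ 1 (mod 4), exponent 1; 149 ≡ 1 (mod 4), exponent 1.
All primes ≡ 3 (mod 4) appear to even exponent (or don't appear), so by the two-squares theorem n IS expressible as a sum of two squares.
Step 3: Build a representation. Group n = k² · m with k = 2 and m = 13 · 149 = 1937 (a product of primes ≡ 1 (mod 4)); a representation of m scales to one of n via (k·x)² + (k·y)² = k²(x² + y²). Each prime p ≡ 1 (mod 4) is itself a sum of two squares; find a² by testing p − a² for a perfect square:
  13: 13 − 1² = 12, 13 − 2² = 9 = 3² ⇒ 13 = 2² + 3².
  149: 149 − 1² = 148, 149 − 2² = 145, 149 − 3² = 140, 149 − 4² = 133, 149 − 5² = 124, 149 − 6² = 113, 149 − 7² = 100 = 10² ⇒ 149 = 7² + 10².
  Combine using the Brahmagupta–Fibonacci identity (a² + b²)(c² + d²) = (ac − bd)² + (ad + bc)² = (ac + bd)² + (ad − bc)²:
  13 · 149 = 1937: from (2² + 3²)(7² + 10²), take (2·7 − 3·10, 2·10 + 3·7) = (14 − 30, 20 + 21) = (-16, 41); dropping signs (only squares matter) gives (16, 41); check 16² + 41² = 256 + 1681 = 1937 ✓.
  Scale by k = 2: (2·16, 2·41) = (32, 82).
Step 4: Order so x ≤ y and verify: 32² + 82² = 1024 + 6724 = 7748 = n. ✓

n = 7748 = 32² + 82² (one valid representation with x ≤ y).


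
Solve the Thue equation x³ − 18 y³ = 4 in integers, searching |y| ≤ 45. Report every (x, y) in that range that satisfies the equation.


The equation is x³ - 18y³ = 4. For fixed y, x³ = 18·y³ + 4, so a solution requires the RHS to be a perfect cube.
Strategy: iterate y from -45 to 45, compute RHS = 18·y³ + 4, and check whether it is a (positive or negative) perfect cube.
Check small values of y:
  y = 0: RHS = 4 is not a perfect cube.
  y = 1: RHS = 22 is not a perfect cube.
  y = -1: RHS = -14 is not a perfect cube.
  y = 2: RHS = 148 is not a perfect cube.
  y = -2: RHS = -140 is not a perfect cube.
  y = 3: RHS = 490 is not a perfect cube.
  y = -3: RHS = -482 is not a perfect cube.
Continuing the search up to |y| = 45 finds no solutions either.
No (x, y) in the scanned range satisfies the equation.

No integer solutions with |y| ≤ 45.


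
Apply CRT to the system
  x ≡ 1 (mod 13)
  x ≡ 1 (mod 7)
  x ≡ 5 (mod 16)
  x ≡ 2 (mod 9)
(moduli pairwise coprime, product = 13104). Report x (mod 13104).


Product of moduli M = 13 · 7 · 16 · 9 = 13104.
Merge one congruence at a time:
  Start: x ≡ 1 (mod 13).
  Combine with x ≡ 1 (mod 7); new modulus lcm = 91.
    Write x = 1 + 13·t and substitute into x ≡ 1 (mod 7): 13·t ≡ 1 − 1 = 0 (mod 7).
    Reduce coefficients mod 7: 6·t ≡ 0 (mod 7).
    The inverse of 6 mod 7 is 6 (since 6·6 = 36 = 5·7 + 1), so t ≡ 6·0 = 0 ≡ 0 (mod 7).
    Then x = 1 + 13·0 = 1, valid modulo lcm(13, 7) = 91: x ≡ 1 (mod 91).
  Combine with x ≡ 5 (mod 16); new modulus lcm = 1456.
    Write x = 1 + 91·t and substitute into x ≡ 5 (mod 16): 91·t ≡ 5 − 1 = 4 (mod 16).
    Reduce coefficients mod 16: 11·t ≡ 4 (mod 16).
    The inverse of 11 mod 16 is 3 (since 11·3 = 33 = 2·16 + 1), so t ≡ 3·4 = 12 ≡ 12 (mod 16).
    Then x = 1 + 91·12 = 1093, valid modulo lcm(91, 16) = 1456: x ≡ 1093 (mod 1456).
  Combine with x ≡ 2 (mod 9); new modulus lcm = 13104.
    Write x = 1093 + 1456·t and substitute into x ≡ 2 (mod 9): 1456·t ≡ 2 − 1093 = -1091 (mod 9).
    Reduce coefficients mod 9: 7·t ≡ 7 (mod 9).
    The inverse of 7 mod 9 is 4 (since 7·4 = 28 = 3·9 + 1), so t ≡ 4·7 = 28 ≡ 1 (mod 9).
    Then x = 1093 + 1456·1 = 2549, valid modulo lcm(1456, 9) = 13104: x ≡ 2549 (mod 13104).
Verify against each original: 2549 mod 13 = 1, 2549 mod 7 = 1, 2549 mod 16 = 5, 2549 mod 9 = 2.

x ≡ 2549 (mod 13104).
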